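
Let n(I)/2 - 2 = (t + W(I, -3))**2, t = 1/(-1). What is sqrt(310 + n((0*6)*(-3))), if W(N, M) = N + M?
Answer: sqrt(346) ≈ 18.601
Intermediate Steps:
W(N, M) = M + N
t = -1
n(I) = 4 + 2*(-4 + I)**2 (n(I) = 4 + 2*(-1 + (-3 + I))**2 = 4 + 2*(-4 + I)**2)
sqrt(310 + n((0*6)*(-3))) = sqrt(310 + (4 + 2*(-4 + (0*6)*(-3))**2)) = sqrt(310 + (4 + 2*(-4 + 0*(-3))**2)) = sqrt(310 + (4 + 2*(-4 + 0)**2)) = sqrt(310 + (4 + 2*(-4)**2)) = sqrt(310 + (4 + 2*16)) = sqrt(310 + (4 + 32)) = sqrt(310 + 36) = sqrt(346)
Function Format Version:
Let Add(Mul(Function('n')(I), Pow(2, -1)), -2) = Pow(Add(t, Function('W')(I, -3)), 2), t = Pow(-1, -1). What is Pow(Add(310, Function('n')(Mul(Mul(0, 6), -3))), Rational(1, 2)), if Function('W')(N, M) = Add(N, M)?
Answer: Pow(346, Rational(1, 2)) ≈ 18.601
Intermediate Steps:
Function('W')(N, M) = Add(M, N)
t = -1
Function('n')(I) = Add(4, Mul(2, Pow(Add(-4, I), 2))) (Function('n')(I) = Add(4, Mul(2, Pow(Add(-1, Add(-3, I)), 2))) = Add(4, Mul(2, Pow(Add(-4, I), 2))))
Pow(Add(310, Function('n')(Mul(Mul(0, 6), -3))), Rational(1, 2)) = Pow(Add(310, Add(4, Mul(2, Pow(Add(-4, Mul(Mul(0, 6), -3)), 2)))), Rational(1, 2)) = Pow(Add(310, Add(4, Mul(2, Pow(Add(-4, Mul(0, -3)), 2)))), Rational(1, 2)) = Pow(Add(310, Add(4, Mul(2, Pow(Add(-4, 0), 2)))), Rational(1, 2)) = Pow(Add(310, Add(4, Mul(2, Pow(-4, 2)))), Rational(1, 2)) = Pow(Add(310, Add(4, Mul(2, 16))), Rational(1, 2)) = Pow(Add(310, Add(4, 32)), Rational(1, 2)) = Pow(Add(310, 36), Rational(1, 2)) = Pow(346, Rational(1, 2))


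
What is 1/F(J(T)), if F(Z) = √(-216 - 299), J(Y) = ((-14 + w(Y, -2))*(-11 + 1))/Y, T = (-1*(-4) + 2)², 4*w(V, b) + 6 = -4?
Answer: -I*√515/515 ≈ -0.044065*I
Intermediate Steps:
w(V, b) = -5/2 (w(V, b) = -3/2 + (¼)*(-4) = -3/2 - 1 = -5/2)
T = 36 (T = (4 + 2)² = 6² = 36)
J(Y) = 165/Y (J(Y) = ((-14 - 5/2)*(-11 + 1))/Y = (-33/2*(-10))/Y = 165/Y)
F(Z) = I*√515 (F(Z) = √(-515) = I*√515)
1/F(J(T)) = 1/(I*√515) = -I*√515/515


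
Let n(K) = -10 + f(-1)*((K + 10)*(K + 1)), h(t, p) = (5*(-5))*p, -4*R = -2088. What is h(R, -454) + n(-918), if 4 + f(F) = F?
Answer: -4151840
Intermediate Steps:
R = 522 (R = -¼*(-2088) = 522)
f(F) = -4 + F
h(t, p) = -25*p
n(K) = -10 - 5*(1 + K)*(10 + K) (n(K) = -10 + (-4 - 1)*((K + 10)*(K + 1)) = -10 - 5*(10 + K)*(1 + K) = -10 - 5*(1 + K)*(10 + K))
h(R, -454) + n(-918) = -25*(-454) + (-60 - 55*(-918) - 5*(-918)²) = 11350 + (-60 + 50490 - 5*842724) = 11350 + (-60 + 50490 - 4213620) = 11350 - 4163190 = -4151840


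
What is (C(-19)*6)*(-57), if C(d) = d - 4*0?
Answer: 6498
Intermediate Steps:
C(d) = d (C(d) = d + 0 = d)
(C(-19)*6)*(-57) = -19*6*(-57) = -114*(-57) = 6498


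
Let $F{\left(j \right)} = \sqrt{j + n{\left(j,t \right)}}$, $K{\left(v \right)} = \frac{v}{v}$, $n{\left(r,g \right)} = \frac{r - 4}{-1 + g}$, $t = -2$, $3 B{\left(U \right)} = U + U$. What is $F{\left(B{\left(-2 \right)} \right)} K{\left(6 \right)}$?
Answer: $\frac{2}{3} \approx 0.66667$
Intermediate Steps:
$B{\left(U \right)} = \frac{2 U}{3}$ ($B{\left(U \right)} = \frac{U + U}{3} = \frac{2 U}{3}$)
$n{\left(r,g \right)} = \frac{-4 + r}{-1 + g}$
$K{\left(v \right)} = 1$
$F{\left(j \right)} = \sqrt{\frac{4}{3} + \frac{2 j}{3}}$ ($F{\left(j \right)} = \sqrt{j + \frac{-4 + j}{-1 - 2}} = \sqrt{j + \frac{-4 + j}{-3}} = \sqrt{j - \frac{-4 + j}{3}} = \sqrt{j - \left(- \frac{4}{3} + \frac{j}{3}\right)} = \sqrt{\frac{4}{3} + \frac{2 j}{3}}$)
$F{\left(B{\left(-2 \right)} \right)} K{\left(6 \right)} = \frac{\sqrt{12 + 6 \cdot \frac{2}{3} \left(-2\right)}}{3} \cdot 1 = \frac{\sqrt{12 + 6 \left(- \frac{4}{3}\right)}}{3} \cdot 1 = \frac{\sqrt{12 - 8}}{3} \cdot 1 = \frac{\sqrt{4}}{3} \cdot 1 = \frac{1}{3} \cdot 2 \cdot 1 = \frac{2}{3} \cdot 1 = \frac{2}{3}$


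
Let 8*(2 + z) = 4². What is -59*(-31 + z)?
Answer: 1829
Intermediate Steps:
z = 0 (z = -2 + (⅛)*4² = -2 + (⅛)*16 = -2 + 2 = 0)
-59*(-31 + z) = -59*(-31 + 0) = -59*(-31) = 1829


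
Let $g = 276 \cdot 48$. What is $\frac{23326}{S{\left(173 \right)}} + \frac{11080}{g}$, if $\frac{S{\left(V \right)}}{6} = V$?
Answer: $\frac{6677581}{286488} \approx 23.308$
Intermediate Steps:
$g = 13248$
$S{\left(V \right)} = 6 V$
$\frac{23326}{S{\left(173 \right)}} + \frac{11080}{g} = \frac{23326}{6 \cdot 173} + \frac{11080}{13248} = \frac{23326}{1038} + 11080 \cdot \frac{1}{13248} = 23326 \cdot \frac{1}{1038} + \frac{1385}{1656} = \frac{11663}{519} + \frac{1385}{1656} = \frac{6677581}{286488}$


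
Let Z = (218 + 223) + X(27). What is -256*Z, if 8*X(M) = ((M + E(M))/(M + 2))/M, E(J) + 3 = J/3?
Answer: -29466208/261 ≈ -1.1290e+5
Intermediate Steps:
E(J) = -3 + J/3
X(M) = (-3 + 4*M/3)/(8*M*(2 + M)) (X(M) = (((M + (-3 + M/3))/(M + 2))/M)/8 = (((-3 + 4*M/3)/(2 + M))/M)/8 = ((-3 + 4*M/3)/(M*(2 + M)))/8 = (-3 + 4*M/3)/(8*M*(2 + M)))
Z = 920819/2088 (Z = (218 + 223) + (1/24)*(-9 + 4*27)/(27*(2 + 27)) = 441 + (1/24)*(1/27)*(-9 + 108)/29 = 441 + (1/24)*(1/27)*(1/29)*99 = 441 + 11/2088 = 920819/2088 ≈ 441.01)
-256*Z = -256*920819/2088 = -29466208/261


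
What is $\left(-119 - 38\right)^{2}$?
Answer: $24649$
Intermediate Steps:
$\left(-119 - 38\right)^{2} = \left(-157\right)^{2} = 24649$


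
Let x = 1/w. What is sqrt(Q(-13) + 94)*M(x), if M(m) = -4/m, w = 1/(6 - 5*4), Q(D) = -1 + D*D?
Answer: 2*sqrt(262)/7 ≈ 4.6247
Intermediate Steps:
Q(D) = -1 + D**2
w = -1/14 (w = 1/(6 - 20) = 1/(-14) = -1/14 ≈ -0.071429)
x = -14 (x = 1/(-1/14) = -14)
sqrt(Q(-13) + 94)*M(x) = sqrt((-1 + (-13)**2) + 94)*(-4/(-14)) = sqrt((-1 + 169) + 94)*(-4*(-1/14)) = sqrt(168 + 94)*(2/7) = sqrt(262)*(2/7) = 2*sqrt(262)/7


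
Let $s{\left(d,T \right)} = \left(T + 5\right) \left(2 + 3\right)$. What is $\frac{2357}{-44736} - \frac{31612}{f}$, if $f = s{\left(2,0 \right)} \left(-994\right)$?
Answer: $\frac{96830213}{79406400} \approx 1.2194$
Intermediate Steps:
$s{\left(d,T \right)} = 25 + 5 T$ ($s{\left(d,T \right)} = \left(5 + T\right) 5 = 25 + 5 T$)
$f = -24850$ ($f = \left(25 + 5 \cdot 0\right) \left(-994\right) = \left(25 + 0\right) \left(-994\right) = 25 \left(-994\right) = -24850$)
$\frac{2357}{-44736} - \frac{31612}{f} = \frac{2357}{-44736} - \frac{31612}{-24850} = 2357 \left(- \frac{1}{44736}\right) - - \frac{2258}{1775} = - \frac{2357}{44736} + \frac{2258}{1775} = \frac{96830213}{79406400}$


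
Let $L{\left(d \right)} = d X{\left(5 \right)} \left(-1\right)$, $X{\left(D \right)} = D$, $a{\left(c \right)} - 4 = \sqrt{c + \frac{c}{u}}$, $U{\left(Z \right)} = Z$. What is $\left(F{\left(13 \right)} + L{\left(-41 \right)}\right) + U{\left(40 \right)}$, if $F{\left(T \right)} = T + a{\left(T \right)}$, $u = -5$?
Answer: $262 + \frac{2 \sqrt{65}}{5} \approx 265.23$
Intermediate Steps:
$a{\left(c \right)} = 4 + \frac{2 \sqrt{5} \sqrt{c}}{5}$ ($a{\left(c \right)} = 4 + \sqrt{c + \frac{c}{-5}} = 4 + \sqrt{c + c \left(- \frac{1}{5}\right)} = 4 + \sqrt{c - \frac{c}{5}} = 4 + \sqrt{\frac{4 c}{5}} = 4 + \frac{2 \sqrt{5} \sqrt{c}}{5}$)
$L{\left(d \right)} = - 5 d$ ($L{\left(d \right)} = d 5 \left(-1\right) = 5 d \left(-1\right) = - 5 d$)
$F{\left(T \right)} = 4 + T + \frac{2 \sqrt{5} \sqrt{T}}{5}$ ($F{\left(T \right)} = T + \left(4 + \frac{2 \sqrt{5} \sqrt{T}}{5}\right) = 4 + T + \frac{2 \sqrt{5} \sqrt{T}}{5}$)
$\left(F{\left(13 \right)} + L{\left(-41 \right)}\right) + U{\left(40 \right)} = \left(\left(4 + 13 + \frac{2 \sqrt{5} \sqrt{13}}{5}\right) - -205\right) + 40 = \left(\left(4 + 13 + \frac{2 \sqrt{65}}{5}\right) + 205\right) + 40 = \left(\left(17 + \frac{2 \sqrt{65}}{5}\right) + 205\right) + 40 = \left(222 + \frac{2 \sqrt{65}}{5}\right) + 40 = 262 + \frac{2 \sqrt{65}}{5}$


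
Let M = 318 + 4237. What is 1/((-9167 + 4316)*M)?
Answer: -1/22096305 ≈ -4.5256e-8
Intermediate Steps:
M = 4555
1/((-9167 + 4316)*M) = 1/((-9167 + 4316)*4555) = (1/4555)/(-4851) = -1/4851*1/4555 = -1/22096305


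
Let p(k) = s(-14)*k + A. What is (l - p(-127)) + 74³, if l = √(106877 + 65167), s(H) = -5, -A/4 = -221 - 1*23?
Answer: 403613 + 54*√59 ≈ 4.0403e+5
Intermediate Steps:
A = 976 (A = -4*(-221 - 1*23) = -4*(-221 - 23) = -4*(-244) = 976)
p(k) = 976 - 5*k (p(k) = -5*k + 976 = 976 - 5*k)
l = 54*√59 (l = √172044 = 54*√59 ≈ 414.78)
(l - p(-127)) + 74³ = (54*√59 - (976 - 5*(-127))) + 74³ = (54*√59 - (976 + 635)) + 405224 = (54*√59 - 1*1611) + 405224 = (54*√59 - 1611) + 405224 = (-1611 + 54*√59) + 405224 = 403613 + 54*√59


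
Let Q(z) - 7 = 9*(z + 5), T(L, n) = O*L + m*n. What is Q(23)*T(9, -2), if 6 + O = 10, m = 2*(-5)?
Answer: 14504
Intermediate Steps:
m = -10
O = 4 (O = -6 + 10 = 4)
T(L, n) = -10*n + 4*L (T(L, n) = 4*L - 10*n = -10*n + 4*L)
Q(z) = 52 + 9*z (Q(z) = 7 + 9*(z + 5) = 7 + 9*(5 + z) = 7 + (45 + 9*z) = 52 + 9*z)
Q(23)*T(9, -2) = (52 + 9*23)*(-10*(-2) + 4*9) = (52 + 207)*(20 + 36) = 259*56 = 14504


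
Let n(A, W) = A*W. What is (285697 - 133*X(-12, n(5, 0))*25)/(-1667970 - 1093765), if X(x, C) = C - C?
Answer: -285697/2761735 ≈ -0.10345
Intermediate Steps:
X(x, C) = 0
(285697 - 133*X(-12, n(5, 0))*25)/(-1667970 - 1093765) = (285697 - 133*0*25)/(-1667970 - 1093765) = (285697 + 0*25)/(-2761735) = (285697 + 0)*(-1/2761735) = 285697*(-1/2761735) = -285697/2761735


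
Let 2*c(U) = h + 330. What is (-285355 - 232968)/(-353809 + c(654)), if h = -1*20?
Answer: 518323/353654 ≈ 1.4656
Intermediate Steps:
h = -20
c(U) = 155 (c(U) = (-20 + 330)/2 = (1/2)*310 = 155)
(-285355 - 232968)/(-353809 + c(654)) = (-285355 - 232968)/(-353809 + 155) = -518323/(-353654) = -518323*(-1/353654) = 518323/353654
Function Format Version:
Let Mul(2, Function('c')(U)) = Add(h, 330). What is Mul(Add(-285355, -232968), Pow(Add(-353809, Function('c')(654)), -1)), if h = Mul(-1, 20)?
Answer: Rational(518323, 353654) ≈ 1.4656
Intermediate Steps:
h = -20
Function('c')(U) = 155 (Function('c')(U) = Mul(Rational(1, 2), Add(-20, 330)) = Mul(Rational(1, 2), 310) = 155)
Mul(Add(-285355, -232968), Pow(Add(-353809, Function('c')(654)), -1)) = Mul(Add(-285355, -232968), Pow(Add(-353809, 155), -1)) = Mul(-518323, Pow(-353654, -1)) = Mul(-518323, Rational(-1, 353654)) = Rational(518323, 353654)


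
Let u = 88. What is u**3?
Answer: 681472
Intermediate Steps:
u**3 = 88**3 = 681472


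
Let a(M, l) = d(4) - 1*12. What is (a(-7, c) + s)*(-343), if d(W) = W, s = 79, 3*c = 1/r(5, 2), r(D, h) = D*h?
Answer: -24353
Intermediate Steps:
c = 1/30 (c = 1/(3*((5*2))) = (⅓)/10 = (⅓)*(⅒) = 1/30 ≈ 0.033333)
a(M, l) = -8 (a(M, l) = 4 - 1*12 = 4 - 12 = -8)
(a(-7, c) + s)*(-343) = (-8 + 79)*(-343) = 71*(-343) = -24353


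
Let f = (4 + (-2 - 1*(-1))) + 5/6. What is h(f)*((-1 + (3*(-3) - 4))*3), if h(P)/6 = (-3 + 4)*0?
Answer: 0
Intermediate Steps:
f = 23/6 (f = (4 + (-2 + 1)) + 5*(⅙) = (4 - 1) + ⅚ = 3 + ⅚ = 23/6 ≈ 3.8333)
h(P) = 0 (h(P) = 6*((-3 + 4)*0) = 6*(1*0) = 6*0 = 0)
h(f)*((-1 + (3*(-3) - 4))*3) = 0*((-1 + (3*(-3) - 4))*3) = 0*((-1 + (-9 - 4))*3) = 0*((-1 - 13)*3) = 0*(-14*3) = 0*(-42) = 0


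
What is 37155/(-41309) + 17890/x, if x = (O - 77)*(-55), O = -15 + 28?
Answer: 60823241/14540768 ≈ 4.1829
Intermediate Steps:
O = 13
x = 3520 (x = (13 - 77)*(-55) = -64*(-55) = 3520)
37155/(-41309) + 17890/x = 37155/(-41309) + 17890/3520 = 37155*(-1/41309) + 17890*(1/3520) = -37155/41309 + 1789/352 = 60823241/14540768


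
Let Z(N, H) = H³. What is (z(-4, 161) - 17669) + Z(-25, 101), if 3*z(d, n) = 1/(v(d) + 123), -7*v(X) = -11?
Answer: 2649045319/2616 ≈ 1.0126e+6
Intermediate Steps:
v(X) = 11/7 (v(X) = -⅐*(-11) = 11/7)
z(d, n) = 7/2616 (z(d, n) = 1/(3*(11/7 + 123)) = 1/(3*(872/7)) = (⅓)*(7/872) = 7/2616)
(z(-4, 161) - 17669) + Z(-25, 101) = (7/2616 - 17669) + 101³ = -46222097/2616 + 1030301 = 2649045319/2616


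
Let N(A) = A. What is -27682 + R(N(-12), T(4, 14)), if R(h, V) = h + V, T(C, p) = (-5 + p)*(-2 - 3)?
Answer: -27739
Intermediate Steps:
T(C, p) = 25 - 5*p (T(C, p) = (-5 + p)*(-5) = 25 - 5*p)
R(h, V) = V + h
-27682 + R(N(-12), T(4, 14)) = -27682 + ((25 - 5*14) - 12) = -27682 + ((25 - 70) - 12) = -27682 + (-45 - 12) = -27682 - 57 = -27739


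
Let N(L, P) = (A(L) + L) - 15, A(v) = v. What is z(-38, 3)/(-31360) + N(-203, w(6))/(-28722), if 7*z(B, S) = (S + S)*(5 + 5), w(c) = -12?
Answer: 2267365/157626336 ≈ 0.014384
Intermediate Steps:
z(B, S) = 20*S/7 (z(B, S) = ((S + S)*(5 + 5))/7 = ((2*S)*10)/7 = (20*S)/7 = 20*S/7)
N(L, P) = -15 + 2*L (N(L, P) = (L + L) - 15 = 2*L - 15 = -15 + 2*L)
z(-38, 3)/(-31360) + N(-203, w(6))/(-28722) = ((20/7)*3)/(-31360) + (-15 + 2*(-203))/(-28722) = (60/7)*(-1/31360) + (-15 - 406)*(-1/28722) = -3/10976 - 421*(-1/28722) = -3/10976 + 421/28722 = 2267365/157626336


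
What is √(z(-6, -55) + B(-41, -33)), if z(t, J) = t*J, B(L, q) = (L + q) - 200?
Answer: 2*√14 ≈ 7.4833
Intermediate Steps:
B(L, q) = -200 + L + q
z(t, J) = J*t
√(z(-6, -55) + B(-41, -33)) = √(-55*(-6) + (-200 - 41 - 33)) = √(330 - 274) = √56 = 2*√14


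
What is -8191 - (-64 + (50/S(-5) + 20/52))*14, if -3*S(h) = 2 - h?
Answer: -91005/13 ≈ -7000.4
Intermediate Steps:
S(h) = -⅔ + h/3 (S(h) = -(2 - h)/3 = -⅔ + h/3)
-8191 - (-64 + (50/S(-5) + 20/52))*14 = -8191 - (-64 + (50/(-⅔ + (⅓)*(-5)) + 20/52))*14 = -8191 - (-64 + (50/(-⅔ - 5/3) + 20*(1/52)))*14 = -8191 - (-64 + (50/(-7/3) + 5/13))*14 = -8191 - (-64 + (50*(-3/7) + 5/13))*14 = -8191 - (-64 + (-150/7 + 5/13))*14 = -8191 - (-64 - 1915/91)*14 = -8191 - (-7739)*14/91 = -8191 - 1*(-15478/13) = -8191 + 15478/13 = -91005/13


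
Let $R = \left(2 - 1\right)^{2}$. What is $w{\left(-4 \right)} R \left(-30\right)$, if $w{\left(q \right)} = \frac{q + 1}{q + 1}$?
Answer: $-30$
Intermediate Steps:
$w{\left(q \right)} = 1$ ($w{\left(q \right)} = \frac{1 + q}{1 + q} = 1$)
$R = 1$ ($R = 1^{2} = 1$)
$w{\left(-4 \right)} R \left(-30\right) = 1 \cdot 1 \left(-30\right) = 1 \left(-30\right) = -30$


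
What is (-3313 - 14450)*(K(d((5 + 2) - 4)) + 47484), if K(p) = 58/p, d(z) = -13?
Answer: -10963927542/13 ≈ -8.4338e+8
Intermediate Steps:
(-3313 - 14450)*(K(d((5 + 2) - 4)) + 47484) = (-3313 - 14450)*(58/(-13) + 47484) = -17763*(58*(-1/13) + 47484) = -17763*(-58/13 + 47484) = -17763*617234/13 = -10963927542/13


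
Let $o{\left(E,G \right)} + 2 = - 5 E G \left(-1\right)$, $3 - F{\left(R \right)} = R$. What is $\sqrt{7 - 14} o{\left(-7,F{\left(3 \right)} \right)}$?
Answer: $- 2 i \sqrt{7} \approx - 5.2915 i$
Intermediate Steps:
$F{\left(R \right)} = 3 - R$
$o{\left(E,G \right)} = -2 + 5 E G$ ($o{\left(E,G \right)} = -2 + - 5 E G \left(-1\right) = -2 + 5 E G$)
$\sqrt{7 - 14} o{\left(-7,F{\left(3 \right)} \right)} = \sqrt{7 - 14} \left(-2 + 5 \left(-7\right) \left(3 - 3\right)\right) = \sqrt{-7} \left(-2 + 5 \left(-7\right) \left(3 - 3\right)\right) = i \sqrt{7} \left(-2 + 5 \left(-7\right) 0\right) = i \sqrt{7} \left(-2 + 0\right) = i \sqrt{7} \left(-2\right) = - 2 i \sqrt{7}$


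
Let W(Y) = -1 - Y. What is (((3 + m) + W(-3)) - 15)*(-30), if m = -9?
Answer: 570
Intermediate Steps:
(((3 + m) + W(-3)) - 15)*(-30) = (((3 - 9) + (-1 - 1*(-3))) - 15)*(-30) = ((-6 + (-1 + 3)) - 15)*(-30) = ((-6 + 2) - 15)*(-30) = (-4 - 15)*(-30) = -19*(-30) = 570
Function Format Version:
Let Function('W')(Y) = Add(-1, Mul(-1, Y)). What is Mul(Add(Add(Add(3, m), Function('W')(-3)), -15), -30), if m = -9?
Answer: 570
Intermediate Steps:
Mul(Add(Add(Add(3, m), Function('W')(-3)), -15), -30) = Mul(Add(Add(Add(3, -9), Add(-1, Mul(-1, -3))), -15), -30) = Mul(Add(Add(-6, Add(-1, 3)), -15), -30) = Mul(Add(Add(-6, 2), -15), -30) = Mul(Add(-4, -15), -30) = Mul(-19, -30) = 570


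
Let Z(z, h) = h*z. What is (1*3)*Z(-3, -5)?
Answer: 45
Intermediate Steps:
(1*3)*Z(-3, -5) = (1*3)*(-5*(-3)) = 3*15 = 45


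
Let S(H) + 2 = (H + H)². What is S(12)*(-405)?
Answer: -232470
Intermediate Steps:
S(H) = -2 + 4*H² (S(H) = -2 + (H + H)² = -2 + (2*H)² = -2 + 4*H²)
S(12)*(-405) = (-2 + 4*12²)*(-405) = (-2 + 4*144)*(-405) = (-2 + 576)*(-405) = 574*(-405) = -232470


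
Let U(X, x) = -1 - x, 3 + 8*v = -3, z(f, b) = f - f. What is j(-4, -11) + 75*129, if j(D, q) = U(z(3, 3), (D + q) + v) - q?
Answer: 38803/4 ≈ 9700.8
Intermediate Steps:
z(f, b) = 0
v = -¾ (v = -3/8 + (⅛)*(-3) = -3/8 - 3/8 = -¾ ≈ -0.75000)
j(D, q) = -¼ - D - 2*q (j(D, q) = (-1 - ((D + q) - ¾)) - q = (-1 - (-¾ + D + q)) - q = (-1 + (¾ - D - q)) - q = (-¼ - D - q) - q = -¼ - D - 2*q)
j(-4, -11) + 75*129 = (-¼ - 1*(-4) - 2*(-11)) + 75*129 = (-¼ + 4 + 22) + 9675 = 103/4 + 9675 = 38803/4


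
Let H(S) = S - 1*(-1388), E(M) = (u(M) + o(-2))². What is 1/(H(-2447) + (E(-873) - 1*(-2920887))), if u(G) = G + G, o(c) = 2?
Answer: 1/5961364 ≈ 1.6775e-7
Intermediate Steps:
u(G) = 2*G
E(M) = (2 + 2*M)² (E(M) = (2*M + 2)² = (2 + 2*M)²)
H(S) = 1388 + S (H(S) = S + 1388 = 1388 + S)
1/(H(-2447) + (E(-873) - 1*(-2920887))) = 1/((1388 - 2447) + (4*(1 - 873)² - 1*(-2920887))) = 1/(-1059 + (4*(-872)² + 2920887)) = 1/(-1059 + (4*760384 + 2920887)) = 1/(-1059 + (3041536 + 2920887)) = 1/(-1059 + 5962423) = 1/5961364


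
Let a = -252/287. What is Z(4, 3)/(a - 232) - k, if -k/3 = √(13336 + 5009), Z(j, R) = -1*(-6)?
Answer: -123/4774 + 3*√18345 ≈ 406.31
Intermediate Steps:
a = -36/41 (a = -252*1/287 = -36/41 ≈ -0.87805)
Z(j, R) = 6
k = -3*√18345 (k = -3*√(13336 + 5009) = -3*√18345 ≈ -406.33)
Z(4, 3)/(a - 232) - k = 6/(-36/41 - 232) - (-3)*√18345 = 6/(-9548/41) + 3*√18345 = 6*(-41/9548) + 3*√18345 = -123/4774 + 3*√18345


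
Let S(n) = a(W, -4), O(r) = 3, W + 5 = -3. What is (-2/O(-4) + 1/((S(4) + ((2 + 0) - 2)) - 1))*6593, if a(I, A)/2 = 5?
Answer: -32965/9 ≈ -3662.8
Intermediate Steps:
W = -8 (W = -5 - 3 = -8)
a(I, A) = 10 (a(I, A) = 2*5 = 10)
S(n) = 10
(-2/O(-4) + 1/((S(4) + ((2 + 0) - 2)) - 1))*6593 = (-2/3 + 1/((10 + ((2 + 0) - 2)) - 1))*6593 = (-2*⅓ + 1/((10 + (2 - 2)) - 1))*6593 = (-⅔ + 1/((10 + 0) - 1))*6593 = (-⅔ + 1/(10 - 1))*6593 = (-⅔ + 1/9)*6593 = (-⅔ + 1*(⅑))*6593 = (-⅔ + ⅑)*6593 = -5/9*6593 = -32965/9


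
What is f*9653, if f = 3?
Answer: 28959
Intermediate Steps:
f*9653 = 3*9653 = 28959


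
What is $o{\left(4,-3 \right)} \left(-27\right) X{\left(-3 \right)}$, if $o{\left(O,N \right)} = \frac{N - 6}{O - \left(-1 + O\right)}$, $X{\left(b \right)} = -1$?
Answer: $-243$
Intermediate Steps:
$o{\left(O,N \right)} = -6 + N$ ($o{\left(O,N \right)} = \frac{-6 + N}{1} = \left(-6 + N\right) 1 = -6 + N$)
$o{\left(4,-3 \right)} \left(-27\right) X{\left(-3 \right)} = \left(-6 - 3\right) \left(-27\right) \left(-1\right) = \left(-9\right) \left(-27\right) \left(-1\right) = 243 \left(-1\right) = -243$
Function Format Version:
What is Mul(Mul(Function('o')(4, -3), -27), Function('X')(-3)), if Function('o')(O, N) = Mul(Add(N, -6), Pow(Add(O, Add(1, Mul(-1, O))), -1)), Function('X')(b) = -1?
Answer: -243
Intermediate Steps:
Function('o')(O, N) = Add(-6, N) (Function('o')(O, N) = Mul(Add(-6, N), Pow(1, -1)) = Mul(Add(-6, N), 1) = Add(-6, N))
Mul(Mul(Function('o')(4, -3), -27), Function('X')(-3)) = Mul(Mul(Add(-6, -3), -27), -1) = Mul(Mul(-9, -27), -1) = Mul(243, -1) = -243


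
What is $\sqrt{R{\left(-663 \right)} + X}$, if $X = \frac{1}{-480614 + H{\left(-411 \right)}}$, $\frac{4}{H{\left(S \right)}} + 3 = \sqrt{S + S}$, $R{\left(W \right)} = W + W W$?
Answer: $\frac{\sqrt{2} \sqrt{\frac{632834860473 - 210944368283 i \sqrt{822}}{720923 - 240307 i \sqrt{822}}}}{2} \approx 662.5$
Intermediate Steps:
$R{\left(W \right)} = W + W^{2}$
$H{\left(S \right)} = \frac{4}{-3 + \sqrt{2} \sqrt{S}}$ ($H{\left(S \right)} = \frac{4}{-3 + \sqrt{S + S}} = \frac{4}{-3 + \sqrt{2 S}} = \frac{4}{-3 + \sqrt{2} \sqrt{S}}$)
$X = \frac{1}{-480614 + \frac{4}{-3 + i \sqrt{822}}}$ ($X = \frac{1}{-480614 + \frac{4}{-3 + \sqrt{2} \sqrt{-411}}} = \frac{1}{-480614 + \frac{4}{-3 + \sqrt{2} i \sqrt{411}}} = \frac{1}{-480614 + \frac{4}{-3 + i \sqrt{822}}} \approx -2.0807 \cdot 10^{-6} + 7.0 \cdot 10^{-13} i$)
$\sqrt{R{\left(-663 \right)} + X} = \sqrt{- 663 \left(1 - 663\right) - \left(\frac{199695123}{95976274729214} - \frac{i \sqrt{822}}{47988137364607}\right)} = \sqrt{\left(-663\right) \left(-662\right) - \left(\frac{199695123}{95976274729214} - \frac{i \sqrt{822}}{47988137364607}\right)} = \sqrt{438906 - \left(\frac{199695123}{95976274729214} - \frac{i \sqrt{822}}{47988137364607}\right)} = \sqrt{\frac{42124562836100704761}{95976274729214} + \frac{i \sqrt{822}}{47988137364607}}$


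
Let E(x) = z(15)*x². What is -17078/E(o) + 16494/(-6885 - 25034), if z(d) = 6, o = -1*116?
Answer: -938386133/1288506192 ≈ -0.72827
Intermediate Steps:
o = -116
E(x) = 6*x²
-17078/E(o) + 16494/(-6885 - 25034) = -17078/(6*(-116)²) + 16494/(-6885 - 25034) = -17078/(6*13456) + 16494/(-31919) = -17078/80736 + 16494*(-1/31919) = -17078*1/80736 - 16494/31919 = -8539/40368 - 16494/31919 = -938386133/1288506192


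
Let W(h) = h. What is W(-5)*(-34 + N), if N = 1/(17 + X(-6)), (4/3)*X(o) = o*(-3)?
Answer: 10360/61 ≈ 169.84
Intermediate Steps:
X(o) = -9*o/4 (X(o) = 3*(o*(-3))/4 = 3*(-3*o)/4 = -9*o/4)
N = 2/61 (N = 1/(17 - 9/4*(-6)) = 1/(17 + 27/2) = 1/(61/2) = 2/61 ≈ 0.032787)
W(-5)*(-34 + N) = -5*(-34 + 2/61) = -5*(-2072/61) = 10360/61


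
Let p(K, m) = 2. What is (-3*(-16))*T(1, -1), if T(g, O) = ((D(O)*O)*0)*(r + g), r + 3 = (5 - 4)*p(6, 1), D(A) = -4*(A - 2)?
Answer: 0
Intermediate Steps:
D(A) = 8 - 4*A (D(A) = -4*(-2 + A) = 8 - 4*A)
r = -1 (r = -3 + (5 - 4)*2 = -3 + 1*2 = -3 + 2 = -1)
T(g, O) = 0 (T(g, O) = (((8 - 4*O)*O)*0)*(-1 + g) = ((O*(8 - 4*O))*0)*(-1 + g) = 0*(-1 + g) = 0)
(-3*(-16))*T(1, -1) = -3*(-16)*0 = 48*0 = 0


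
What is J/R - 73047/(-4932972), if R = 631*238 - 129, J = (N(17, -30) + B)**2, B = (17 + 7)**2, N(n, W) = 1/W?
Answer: 20592661586641/9252343945350 ≈ 2.2257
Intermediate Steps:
B = 576 (B = 24**2 = 576)
J = 298563841/900 (J = (1/(-30) + 576)**2 = (-1/30 + 576)**2 = (17279/30)**2 = 298563841/900 ≈ 3.3174e+5)
R = 150049 (R = 150178 - 129 = 150049)
J/R - 73047/(-4932972) = (298563841/900)/150049 - 73047/(-4932972) = (298563841/900)*(1/150049) - 73047*(-1/4932972) = 298563841/135044100 + 24349/1644324 = 20592661586641/9252343945350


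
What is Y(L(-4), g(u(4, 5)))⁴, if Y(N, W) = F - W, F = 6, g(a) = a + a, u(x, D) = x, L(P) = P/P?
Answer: 16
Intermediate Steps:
L(P) = 1
g(a) = 2*a
Y(N, W) = 6 - W
Y(L(-4), g(u(4, 5)))⁴ = (6 - 2*4)⁴ = (6 - 1*8)⁴ = (6 - 8)⁴ = (-2)⁴ = 16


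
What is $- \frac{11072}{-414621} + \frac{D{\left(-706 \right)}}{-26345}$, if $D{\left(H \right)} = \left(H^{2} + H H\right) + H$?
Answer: $- \frac{412739651246}{10923190245} \approx -37.786$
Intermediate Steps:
$D{\left(H \right)} = H + 2 H^{2}$ ($D{\left(H \right)} = \left(H^{2} + H^{2}\right) + H = 2 H^{2} + H = H + 2 H^{2}$)
$- \frac{11072}{-414621} + \frac{D{\left(-706 \right)}}{-26345} = - \frac{11072}{-414621} + \frac{\left(-706\right) \left(1 + 2 \left(-706\right)\right)}{-26345} = \left(-11072\right) \left(- \frac{1}{414621}\right) + - 706 \left(1 - 1412\right) \left(- \frac{1}{26345}\right) = \frac{11072}{414621} + \left(-706\right) \left(-1411\right) \left(- \frac{1}{26345}\right) = \frac{11072}{414621} + 996166 \left(- \frac{1}{26345}\right) = \frac{11072}{414621} - \frac{996166}{26345} = - \frac{412739651246}{10923190245}$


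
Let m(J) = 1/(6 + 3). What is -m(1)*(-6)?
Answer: ⅔ ≈ 0.66667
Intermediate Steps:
m(J) = ⅑ (m(J) = 1/9 = ⅑)
-m(1)*(-6) = -1*⅑*(-6) = -⅑*(-6) = ⅔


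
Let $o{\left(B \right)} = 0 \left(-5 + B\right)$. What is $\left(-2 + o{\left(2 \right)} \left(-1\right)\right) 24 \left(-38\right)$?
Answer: $1824$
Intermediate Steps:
$o{\left(B \right)} = 0$
$\left(-2 + o{\left(2 \right)} \left(-1\right)\right) 24 \left(-38\right) = \left(-2 + 0 \left(-1\right)\right) 24 \left(-38\right) = \left(-2 + 0\right) 24 \left(-38\right) = \left(-2\right) 24 \left(-38\right) = \left(-48\right) \left(-38\right) = 1824$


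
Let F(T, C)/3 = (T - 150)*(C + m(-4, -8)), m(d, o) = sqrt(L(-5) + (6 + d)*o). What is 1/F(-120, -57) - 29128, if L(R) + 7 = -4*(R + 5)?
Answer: -25732840301/883440 + I*sqrt(23)/2650320 ≈ -29128.0 + 1.8095e-6*I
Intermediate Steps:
L(R) = -27 - 4*R (L(R) = -7 - 4*(R + 5) = -7 - 4*(5 + R) = -7 + (-20 - 4*R) = -27 - 4*R)
m(d, o) = sqrt(-7 + o*(6 + d)) (m(d, o) = sqrt((-27 - 4*(-5)) + (6 + d)*o) = sqrt((-27 + 20) + o*(6 + d)) = sqrt(-7 + o*(6 + d)))
F(T, C) = 3*(-150 + T)*(C + I*sqrt(23)) (F(T, C) = 3*((T - 150)*(C + sqrt(-7 + 6*(-8) - 4*(-8)))) = 3*((-150 + T)*(C + sqrt(-7 - 48 + 32))) = 3*((-150 + T)*(C + sqrt(-23))) = 3*((-150 + T)*(C + I*sqrt(23))) = 3*(-150 + T)*(C + I*sqrt(23)))
1/F(-120, -57) - 29128 = 1/(-450*(-57) - 450*I*sqrt(23) + 3*(-57)*(-120) + 3*I*(-120)*sqrt(23)) - 29128 = 1/(25650 - 450*I*sqrt(23) + 20520 - 360*I*sqrt(23)) - 29128 = 1/(46170 - 810*I*sqrt(23)) - 29128 = -29128 + 1/(46170 - 810*I*sqrt(23))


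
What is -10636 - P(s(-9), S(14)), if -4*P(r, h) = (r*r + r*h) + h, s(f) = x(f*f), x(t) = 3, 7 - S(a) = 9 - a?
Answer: -42487/4 ≈ -10622.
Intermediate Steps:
S(a) = -2 + a (S(a) = 7 - (9 - a) = 7 + (-9 + a) = -2 + a)
s(f) = 3
P(r, h) = -h/4 - r²/4 - h*r/4 (P(r, h) = -((r*r + r*h) + h)/4 = -((r² + h*r) + h)/4 = -(h + r² + h*r)/4 = -h/4 - r²/4 - h*r/4)
-10636 - P(s(-9), S(14)) = -10636 - (-(-2 + 14)/4 - ¼*3² - ¼*(-2 + 14)*3) = -10636 - (-¼*12 - ¼*9 - ¼*12*3) = -10636 - (-3 - 9/4 - 9) = -10636 - 1*(-57/4) = -10636 + 57/4 = -42487/4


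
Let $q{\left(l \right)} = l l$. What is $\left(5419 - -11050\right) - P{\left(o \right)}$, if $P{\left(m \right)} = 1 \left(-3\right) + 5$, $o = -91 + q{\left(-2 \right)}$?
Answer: $16467$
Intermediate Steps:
$q{\left(l \right)} = l^{2}$
$o = -87$ ($o = -91 + \left(-2\right)^{2} = -91 + 4 = -87$)
$P{\left(m \right)} = 2$ ($P{\left(m \right)} = -3 + 5 = 2$)
$\left(5419 - -11050\right) - P{\left(o \right)} = \left(5419 - -11050\right) - 2 = \left(5419 + 11050\right) - 2 = 16469 - 2 = 16467$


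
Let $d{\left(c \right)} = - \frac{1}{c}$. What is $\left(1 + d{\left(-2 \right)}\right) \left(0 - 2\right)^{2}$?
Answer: $6$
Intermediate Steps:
$d{\left(c \right)} = - \frac{1}{c}$
$\left(1 + d{\left(-2 \right)}\right) \left(0 - 2\right)^{2} = \left(1 - \frac{1}{-2}\right) \left(0 - 2\right)^{2} = \left(1 - - \frac{1}{2}\right) \left(-2\right)^{2} = \left(1 + \frac{1}{2}\right) 4 = \frac{3}{2} \cdot 4 = 6$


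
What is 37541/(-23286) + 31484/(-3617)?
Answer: -868922221/84225462 ≈ -10.317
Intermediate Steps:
37541/(-23286) + 31484/(-3617) = 37541*(-1/23286) + 31484*(-1/3617) = -37541/23286 - 31484/3617 = -868922221/84225462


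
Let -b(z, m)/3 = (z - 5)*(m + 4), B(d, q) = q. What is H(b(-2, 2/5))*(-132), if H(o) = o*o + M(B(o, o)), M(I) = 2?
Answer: -28181208/25 ≈ -1.1272e+6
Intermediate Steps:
b(z, m) = -3*(-5 + z)*(4 + m) (b(z, m) = -3*(z - 5)*(m + 4) = -3*(-5 + z)*(4 + m))
H(o) = 2 + o**2 (H(o) = o*o + 2 = o**2 + 2 = 2 + o**2)
H(b(-2, 2/5))*(-132) = (2 + (60 - 12*(-2) + 15*(2/5) - 3*2/5*(-2))**2)*(-132) = (2 + (60 + 24 + 15*(2*(1/5)) - 3*2*(1/5)*(-2))**2)*(-132) = (2 + (60 + 24 + 15*(2/5) - 3*2/5*(-2))**2)*(-132) = (2 + (60 + 24 + 6 + 12/5)**2)*(-132) = (2 + (462/5)**2)*(-132) = (2 + 213444/25)*(-132) = (213494/25)*(-132) = -28181208/25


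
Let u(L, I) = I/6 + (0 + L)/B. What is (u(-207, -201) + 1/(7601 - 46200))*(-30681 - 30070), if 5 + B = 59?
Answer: 262632101341/115797 ≈ 2.2680e+6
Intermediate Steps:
B = 54 (B = -5 + 59 = 54)
u(L, I) = I/6 + L/54 (u(L, I) = I/6 + (0 + L)/54 = I*(⅙) + L*(1/54) = I/6 + L/54)
(u(-207, -201) + 1/(7601 - 46200))*(-30681 - 30070) = (((⅙)*(-201) + (1/54)*(-207)) + 1/(7601 - 46200))*(-30681 - 30070) = ((-67/2 - 23/6) + 1/(-38599))*(-60751) = (-112/3 - 1/38599)*(-60751) = -4323091/115797*(-60751) = 262632101341/115797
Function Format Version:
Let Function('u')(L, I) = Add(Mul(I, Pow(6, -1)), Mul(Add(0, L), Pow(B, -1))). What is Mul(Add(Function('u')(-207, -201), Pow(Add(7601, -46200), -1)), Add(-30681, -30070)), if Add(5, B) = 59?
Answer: Rational(262632101341, 115797) ≈ 2.2680e+6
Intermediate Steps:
B = 54 (B = Add(-5, 59) = 54)
Function('u')(L, I) = Add(Mul(Rational(1, 6), I), Mul(Rational(1, 54), L)) (Function('u')(L, I) = Add(Mul(I, Pow(6, -1)), Mul(Add(0, L), Pow(54, -1))) = Add(Mul(I, Rational(1, 6)), Mul(L, Rational(1, 54))) = Add(Mul(Rational(1, 6), I), Mul(Rational(1, 54), L)))
Mul(Add(Function('u')(-207, -201), Pow(Add(7601, -46200), -1)), Add(-30681, -30070)) = Mul(Add(Add(Mul(Rational(1, 6), -201), Mul(Rational(1, 54), -207)), Pow(Add(7601, -46200), -1)), Add(-30681, -30070)) = Mul(Add(Add(Rational(-67, 2), Rational(-23, 6)), Pow(-38599, -1)), -60751) = Mul(Add(Rational(-112, 3), Rational(-1, 38599)), -60751) = Mul(Rational(-4323091, 115797), -60751) = Rational(262632101341, 115797)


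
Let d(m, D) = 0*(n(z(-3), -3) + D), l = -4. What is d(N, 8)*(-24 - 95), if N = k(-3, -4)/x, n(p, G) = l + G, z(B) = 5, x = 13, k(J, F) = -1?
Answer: 0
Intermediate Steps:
n(p, G) = -4 + G
N = -1/13 ≈ -0.076923
d(m, D) = 0 (d(m, D) = 0*((-4 - 3) + D) = 0*(-7 + D) = 0)
d(N, 8)*(-24 - 95) = 0*(-24 - 95) = 0*(-119) = 0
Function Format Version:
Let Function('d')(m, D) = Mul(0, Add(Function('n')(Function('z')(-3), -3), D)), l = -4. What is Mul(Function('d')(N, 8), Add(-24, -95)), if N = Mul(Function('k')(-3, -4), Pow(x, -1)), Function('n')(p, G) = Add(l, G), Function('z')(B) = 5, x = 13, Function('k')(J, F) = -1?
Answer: 0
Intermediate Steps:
Function('n')(p, G) = Add(-4, G)
N = Rational(-1, 13) (N = Mul(-1, Pow(13, -1)) = Mul(-1, Rational(1, 13)) = Rational(-1, 13) ≈ -0.076923)
Function('d')(m, D) = 0 (Function('d')(m, D) = Mul(0, Add(Add(-4, -3), D)) = Mul(0, Add(-7, D)) = 0)
Mul(Function('d')(N, 8), Add(-24, -95)) = Mul(0, Add(-24, -95)) = Mul(0, -119) = 0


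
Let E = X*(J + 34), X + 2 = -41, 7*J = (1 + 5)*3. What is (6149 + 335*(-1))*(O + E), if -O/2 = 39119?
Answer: -3248130636/7 ≈ -4.6402e+8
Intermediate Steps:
O = -78238 (O = -2*39119 = -78238)
J = 18/7 (J = ((1 + 5)*3)/7 = (6*3)/7 = (1/7)*18 = 18/7 ≈ 2.5714)
X = -43 (X = -2 - 41 = -43)
E = -11008/7 (E = -43*(18/7 + 34) = -43*256/7 = -11008/7 ≈ -1572.6)
(6149 + 335*(-1))*(O + E) = (6149 + 335*(-1))*(-78238 - 11008/7) = (6149 - 335)*(-558674/7) = 5814*(-558674/7) = -3248130636/7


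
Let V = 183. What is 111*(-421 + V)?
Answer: -26418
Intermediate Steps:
111*(-421 + V) = 111*(-421 + 183) = 111*(-238) = -26418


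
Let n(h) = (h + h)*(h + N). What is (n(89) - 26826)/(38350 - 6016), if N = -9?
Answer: -6293/16167 ≈ -0.38925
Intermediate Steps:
n(h) = 2*h*(-9 + h) (n(h) = (h + h)*(h - 9) = (2*h)*(-9 + h) = 2*h*(-9 + h))
(n(89) - 26826)/(38350 - 6016) = (2*89*(-9 + 89) - 26826)/(38350 - 6016) = (2*89*80 - 26826)/32334 = (14240 - 26826)*(1/32334) = -12586*1/32334 = -6293/16167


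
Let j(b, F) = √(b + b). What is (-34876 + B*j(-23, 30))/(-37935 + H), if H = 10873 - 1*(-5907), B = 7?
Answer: 34876/21155 - 7*I*√46/21155 ≈ 1.6486 - 0.0022442*I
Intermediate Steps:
j(b, F) = √2*√b (j(b, F) = √(2*b) = √2*√b)
H = 16780 (H = 10873 + 5907 = 16780)
(-34876 + B*j(-23, 30))/(-37935 + H) = (-34876 + 7*(√2*√(-23)))/(-37935 + 16780) = (-34876 + 7*(√2*(I*√23)))/(-21155) = (-34876 + 7*(I*√46))*(-1/21155) = (-34876 + 7*I*√46)*(-1/21155) = 34876/21155 - 7*I*√46/21155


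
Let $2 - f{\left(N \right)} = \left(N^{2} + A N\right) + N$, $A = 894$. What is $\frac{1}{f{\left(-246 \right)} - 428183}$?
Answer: $- \frac{1}{268527} \approx -3.724 \cdot 10^{-6}$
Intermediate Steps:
$f{\left(N \right)} = 2 - N^{2} - 895 N$ ($f{\left(N \right)} = 2 - \left(\left(N^{2} + 894 N\right) + N\right) = 2 - \left(N^{2} + 895 N\right) = 2 - N^{2} - 895 N$)
$\frac{1}{f{\left(-246 \right)} - 428183} = \frac{1}{\left(2 - \left(-246\right)^{2} - -220170\right) - 428183} = \frac{1}{\left(2 - 60516 + 220170\right) - 428183} = \frac{1}{159656 - 428183} = \frac{1}{-268527} = - \frac{1}{268527}$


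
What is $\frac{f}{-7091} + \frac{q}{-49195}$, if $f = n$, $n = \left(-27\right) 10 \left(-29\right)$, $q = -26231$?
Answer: $- \frac{199192829}{348841745} \approx -0.57101$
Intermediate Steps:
$n = 7830$ ($n = \left(-270\right) \left(-29\right) = 7830$)
$f = 7830$
$\frac{f}{-7091} + \frac{q}{-49195} = \frac{7830}{-7091} - \frac{26231}{-49195} = 7830 \left(- \frac{1}{7091}\right) - - \frac{26231}{49195} = - \frac{7830}{7091} + \frac{26231}{49195} = - \frac{199192829}{348841745}$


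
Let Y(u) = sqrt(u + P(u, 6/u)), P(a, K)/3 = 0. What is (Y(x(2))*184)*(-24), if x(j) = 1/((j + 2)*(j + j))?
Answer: -1104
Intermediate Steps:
P(a, K) = 0 (P(a, K) = 3*0 = 0)
x(j) = 1/(2*j*(2 + j)) (x(j) = 1/((2 + j)*(2*j)) = 1/(2*j*(2 + j)))
Y(u) = sqrt(u) (Y(u) = sqrt(u + 0) = sqrt(u))
(Y(x(2))*184)*(-24) = (sqrt((1/2)/(2*(2 + 2)))*184)*(-24) = (sqrt((1/2)*(1/2)/4)*184)*(-24) = (sqrt((1/2)*(1/2)*(1/4))*184)*(-24) = (sqrt(1/16)*184)*(-24) = ((1/4)*184)*(-24) = 46*(-24) = -1104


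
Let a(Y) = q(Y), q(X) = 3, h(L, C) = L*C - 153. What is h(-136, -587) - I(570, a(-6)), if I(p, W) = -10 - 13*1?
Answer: 79702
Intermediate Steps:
h(L, C) = -153 + C*L (h(L, C) = C*L - 153 = -153 + C*L)
a(Y) = 3
I(p, W) = -23 (I(p, W) = -10 - 13 = -23)
h(-136, -587) - I(570, a(-6)) = (-153 - 587*(-136)) - 1*(-23) = (-153 + 79832) + 23 = 79679 + 23 = 79702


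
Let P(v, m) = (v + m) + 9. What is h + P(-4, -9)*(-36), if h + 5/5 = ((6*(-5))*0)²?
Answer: 143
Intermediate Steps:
P(v, m) = 9 + m + v (P(v, m) = (m + v) + 9 = 9 + m + v)
h = -1 (h = -1 + ((6*(-5))*0)² = -1 + (-30*0)² = -1 + 0² = -1 + 0 = -1)
h + P(-4, -9)*(-36) = -1 + (9 - 9 - 4)*(-36) = -1 - 4*(-36) = -1 + 144 = 143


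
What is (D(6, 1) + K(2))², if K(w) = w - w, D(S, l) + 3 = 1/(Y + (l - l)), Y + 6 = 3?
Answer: 100/9 ≈ 11.111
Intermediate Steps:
Y = -3 (Y = -6 + 3 = -3)
D(S, l) = -10/3 (D(S, l) = -3 + 1/(-3 + (l - l)) = -3 + 1/(-3 + 0) = -3 + 1/(-3) = -3 - ⅓ = -10/3)
K(w) = 0
(D(6, 1) + K(2))² = (-10/3 + 0)² = (-10/3)² = 100/9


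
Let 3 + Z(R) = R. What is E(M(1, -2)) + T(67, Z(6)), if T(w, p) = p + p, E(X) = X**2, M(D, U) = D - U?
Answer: 15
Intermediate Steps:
Z(R) = -3 + R
T(w, p) = 2*p
E(M(1, -2)) + T(67, Z(6)) = (1 - 1*(-2))**2 + 2*(-3 + 6) = (1 + 2)**2 + 2*3 = 3**2 + 6 = 9 + 6 = 15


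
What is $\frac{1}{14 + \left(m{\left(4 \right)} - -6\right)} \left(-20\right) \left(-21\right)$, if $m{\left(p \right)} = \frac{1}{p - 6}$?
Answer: $\frac{280}{13} \approx 21.538$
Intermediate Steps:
$m{\left(p \right)} = \frac{1}{-6 + p}$ ($m{\left(p \right)} = \frac{1}{p - 6} = \frac{1}{-6 + p}$)
$\frac{1}{14 + \left(m{\left(4 \right)} - -6\right)} \left(-20\right) \left(-21\right) = \frac{1}{14 + \left(\frac{1}{-6 + 4} - -6\right)} \left(-20\right) \left(-21\right) = \frac{1}{14 + \left(\frac{1}{-2} + 6\right)} \left(-20\right) \left(-21\right) = \frac{1}{14 + \left(- \frac{1}{2} + 6\right)} \left(-20\right) \left(-21\right) = \frac{1}{14 + \frac{11}{2}} \left(-20\right) \left(-21\right) = \frac{1}{\frac{39}{2}} \left(-20\right) \left(-21\right) = \frac{2}{39} \left(-20\right) \left(-21\right) = \left(- \frac{40}{39}\right) \left(-21\right) = \frac{280}{13}$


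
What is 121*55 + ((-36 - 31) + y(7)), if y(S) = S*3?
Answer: 6609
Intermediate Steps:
y(S) = 3*S
121*55 + ((-36 - 31) + y(7)) = 121*55 + ((-36 - 31) + 3*7) = 6655 + (-67 + 21) = 6655 - 46 = 6609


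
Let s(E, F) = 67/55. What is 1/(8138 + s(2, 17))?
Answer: 55/447657 ≈ 0.00012286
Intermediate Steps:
s(E, F) = 67/55 (s(E, F) = 67*(1/55) = 67/55)
1/(8138 + s(2, 17)) = 1/(8138 + 67/55) = 1/(447657/55) = 55/447657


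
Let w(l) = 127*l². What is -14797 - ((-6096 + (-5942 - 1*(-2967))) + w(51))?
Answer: -336053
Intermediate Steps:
-14797 - ((-6096 + (-5942 - 1*(-2967))) + w(51)) = -14797 - ((-6096 + (-5942 - 1*(-2967))) + 127*51²) = -14797 - ((-6096 + (-5942 + 2967)) + 127*2601) = -14797 - ((-6096 - 2975) + 330327) = -14797 - (-9071 + 330327) = -14797 - 1*321256 = -14797 - 321256 = -336053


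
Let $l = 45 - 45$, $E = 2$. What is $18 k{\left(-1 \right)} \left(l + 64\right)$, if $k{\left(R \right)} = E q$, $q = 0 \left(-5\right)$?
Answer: $0$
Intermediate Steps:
$q = 0$
$l = 0$
$k{\left(R \right)} = 0$ ($k{\left(R \right)} = 2 \cdot 0 = 0$)
$18 k{\left(-1 \right)} \left(l + 64\right) = 18 \cdot 0 \left(0 + 64\right) = 0 \cdot 64 = 0$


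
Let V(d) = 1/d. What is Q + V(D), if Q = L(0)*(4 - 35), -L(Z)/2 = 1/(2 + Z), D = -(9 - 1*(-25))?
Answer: 1053/34 ≈ 30.971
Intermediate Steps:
D = -34 (D = -(9 + 25) = -1*34 = -34)
L(Z) = -2/(2 + Z)
Q = 31 (Q = (-2/(2 + 0))*(4 - 35) = -2/2*(-31) = -2*1/2*(-31) = -1*(-31) = 31)
Q + V(D) = 31 + 1/(-34) = 31 - 1/34 = 1053/34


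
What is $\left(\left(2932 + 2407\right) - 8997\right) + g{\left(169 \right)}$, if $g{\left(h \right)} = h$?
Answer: $-3489$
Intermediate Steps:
$\left(\left(2932 + 2407\right) - 8997\right) + g{\left(169 \right)} = \left(\left(2932 + 2407\right) - 8997\right) + 169 = \left(5339 - 8997\right) + 169 = -3658 + 169 = -3489$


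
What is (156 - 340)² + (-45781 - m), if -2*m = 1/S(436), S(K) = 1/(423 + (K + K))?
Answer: -22555/2 ≈ -11278.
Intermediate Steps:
S(K) = 1/(423 + 2*K)
m = -1295/2 (m = -1/(2*(1/(423 + 2*436))) = -1/(2*(1/(423 + 872))) = -1/(2*(1/1295)) = -1/(2*1/1295) = -½*1295 = -1295/2 ≈ -647.50)
(156 - 340)² + (-45781 - m) = (156 - 340)² + (-45781 - 1*(-1295/2)) = (-184)² + (-45781 + 1295/2) = 33856 - 90267/2 = -22555/2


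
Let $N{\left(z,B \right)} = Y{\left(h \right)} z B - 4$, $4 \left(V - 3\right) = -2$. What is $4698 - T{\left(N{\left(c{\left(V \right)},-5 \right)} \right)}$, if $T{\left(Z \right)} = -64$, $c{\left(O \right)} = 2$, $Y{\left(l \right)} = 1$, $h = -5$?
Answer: $4762$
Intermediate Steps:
$V = \frac{5}{2}$ ($V = 3 + \frac{1}{4} \left(-2\right) = 3 - \frac{1}{2} = \frac{5}{2} \approx 2.5$)
$N{\left(z,B \right)} = -4 + B z$ ($N{\left(z,B \right)} = 1 z B - 4 = z B - 4 = B z - 4 = -4 + B z$)
$4698 - T{\left(N{\left(c{\left(V \right)},-5 \right)} \right)} = 4698 - -64 = 4698 + 64 = 4762$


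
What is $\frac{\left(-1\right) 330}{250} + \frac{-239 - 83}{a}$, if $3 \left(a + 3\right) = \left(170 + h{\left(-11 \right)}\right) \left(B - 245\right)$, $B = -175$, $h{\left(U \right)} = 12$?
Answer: $- \frac{832889}{637075} \approx -1.3074$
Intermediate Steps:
$a = -25483$ ($a = -3 + \frac{\left(170 + 12\right) \left(-175 - 245\right)}{3} = -3 + \frac{182 \left(-420\right)}{3} = -3 + \frac{1}{3} \left(-76440\right) = -3 - 25480 = -25483$)
$\frac{\left(-1\right) 330}{250} + \frac{-239 - 83}{a} = \frac{\left(-1\right) 330}{250} + \frac{-239 - 83}{-25483} = \left(-330\right) \frac{1}{250} - - \frac{322}{25483} = - \frac{33}{25} + \frac{322}{25483} = - \frac{832889}{637075}$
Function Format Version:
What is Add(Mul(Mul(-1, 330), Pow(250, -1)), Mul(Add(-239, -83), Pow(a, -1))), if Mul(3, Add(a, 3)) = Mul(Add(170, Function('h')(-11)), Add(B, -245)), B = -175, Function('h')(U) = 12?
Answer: Rational(-832889, 637075) ≈ -1.3074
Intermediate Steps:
a = -25483 (a = Add(-3, Mul(Rational(1, 3), Mul(Add(170, 12), Add(-175, -245)))) = Add(-3, Mul(Rational(1, 3), Mul(182, -420))) = Add(-3, Mul(Rational(1, 3), -76440)) = Add(-3, -25480) = -25483)
Add(Mul(Mul(-1, 330), Pow(250, -1)), Mul(Add(-239, -83), Pow(a, -1))) = Add(Mul(Mul(-1, 330), Pow(250, -1)), Mul(Add(-239, -83), Pow(-25483, -1))) = Add(Mul(-330, Rational(1, 250)), Mul(-322, Rational(-1, 25483))) = Add(Rational(-33, 25), Rational(322, 25483)) = Rational(-832889, 637075)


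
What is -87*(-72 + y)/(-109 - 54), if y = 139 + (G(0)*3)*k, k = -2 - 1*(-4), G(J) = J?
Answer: 5829/163 ≈ 35.761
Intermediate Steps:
k = 2 (k = -2 + 4 = 2)
y = 139 (y = 139 + (0*3)*2 = 139 + 0*2 = 139 + 0 = 139)
-87*(-72 + y)/(-109 - 54) = -87*(-72 + 139)/(-109 - 54) = -5829/(-163) = -5829*(-1)/163 = -87*(-67/163) = 5829/163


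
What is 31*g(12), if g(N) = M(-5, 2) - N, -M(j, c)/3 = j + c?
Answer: -93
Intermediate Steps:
M(j, c) = -3*c - 3*j (M(j, c) = -3*(j + c) = -3*(c + j) = -3*c - 3*j)
g(N) = 9 - N (g(N) = (-3*2 - 3*(-5)) - N = (-6 + 15) - N = 9 - N)
31*g(12) = 31*(9 - 1*12) = 31*(9 - 12) = 31*(-3) = -93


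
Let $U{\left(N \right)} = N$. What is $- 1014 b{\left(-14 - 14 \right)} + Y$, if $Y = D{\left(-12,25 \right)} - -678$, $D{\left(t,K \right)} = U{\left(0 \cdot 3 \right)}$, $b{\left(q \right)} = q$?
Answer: $29070$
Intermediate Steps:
$D{\left(t,K \right)} = 0$ ($D{\left(t,K \right)} = 0 \cdot 3 = 0$)
$Y = 678$ ($Y = 0 - -678 = 0 + 678 = 678$)
$- 1014 b{\left(-14 - 14 \right)} + Y = - 1014 \left(-14 - 14\right) + 678 = \left(-1014\right) \left(-28\right) + 678 = 28392 + 678 = 29070$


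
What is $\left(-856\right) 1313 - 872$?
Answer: $-1124800$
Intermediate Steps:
$\left(-856\right) 1313 - 872 = -1123928 - 872 = -1124800$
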